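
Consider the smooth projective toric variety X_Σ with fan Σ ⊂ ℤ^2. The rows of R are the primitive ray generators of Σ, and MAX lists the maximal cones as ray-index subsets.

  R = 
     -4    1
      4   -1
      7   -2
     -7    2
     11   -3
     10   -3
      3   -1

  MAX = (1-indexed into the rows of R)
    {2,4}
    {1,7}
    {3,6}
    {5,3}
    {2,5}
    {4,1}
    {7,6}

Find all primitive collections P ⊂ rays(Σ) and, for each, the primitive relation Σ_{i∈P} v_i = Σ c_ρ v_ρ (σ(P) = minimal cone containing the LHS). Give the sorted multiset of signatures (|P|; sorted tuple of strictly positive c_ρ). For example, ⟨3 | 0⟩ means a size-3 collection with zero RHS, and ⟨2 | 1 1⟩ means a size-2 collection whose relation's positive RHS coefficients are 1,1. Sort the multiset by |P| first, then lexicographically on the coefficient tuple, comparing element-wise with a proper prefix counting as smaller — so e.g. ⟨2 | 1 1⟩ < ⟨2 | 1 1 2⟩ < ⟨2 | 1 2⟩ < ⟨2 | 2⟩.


The 14 primitive collections of Σ (r=7, n=2):

  • {1,2}:  v_{1} + v_{2} = 0  →  sig = ⟨2 | 0⟩
  • {3,4}:  v_{3} + v_{4} = 0  →  sig = ⟨2 | 0⟩
  • {1,3}:  v_{1} + v_{3} = v_{7}  →  sig = ⟨2 | 1⟩
  • {1,5}:  v_{1} + v_{5} = v_{3}  →  sig = ⟨2 | 1⟩
  • {2,3}:  v_{2} + v_{3} = v_{5}  →  sig = ⟨2 | 1⟩
  • {2,7}:  v_{2} + v_{7} = v_{3}  →  sig = ⟨2 | 1⟩
  • {3,7}:  v_{3} + v_{7} = v_{6}  →  sig = ⟨2 | 1⟩
  • {4,5}:  v_{4} + v_{5} = v_{2}  →  sig = ⟨2 | 1⟩
  • {4,6}:  v_{4} + v_{6} = v_{7}  →  sig = ⟨2 | 1⟩
  • {4,7}:  v_{4} + v_{7} = v_{1}  →  sig = ⟨2 | 1⟩
  • {1,6}:  v_{1} + v_{6} = 2·v_{7}  →  sig = ⟨2 | 2⟩
  • {2,6}:  v_{2} + v_{6} = 2·v_{3}  →  sig = ⟨2 | 2⟩
  • {5,7}:  v_{5} + v_{7} = 2·v_{3}  →  sig = ⟨2 | 2⟩
  • {5,6}:  v_{5} + v_{6} = 3·v_{3}  →  sig = ⟨2 | 3⟩

Signatures (|P|; sorted positive RHS coefficients), sorted:
    ⟨2 | 0⟩
    ⟨2 | 0⟩
    ⟨2 | 1⟩
    ⟨2 | 1⟩
    ⟨2 | 1⟩
    ⟨2 | 1⟩
    ⟨2 | 1⟩
    ⟨2 | 1⟩
    ⟨2 | 1⟩
    ⟨2 | 1⟩
    ⟨2 | 2⟩
    ⟨2 | 2⟩
    ⟨2 | 2⟩
    ⟨2 | 3⟩


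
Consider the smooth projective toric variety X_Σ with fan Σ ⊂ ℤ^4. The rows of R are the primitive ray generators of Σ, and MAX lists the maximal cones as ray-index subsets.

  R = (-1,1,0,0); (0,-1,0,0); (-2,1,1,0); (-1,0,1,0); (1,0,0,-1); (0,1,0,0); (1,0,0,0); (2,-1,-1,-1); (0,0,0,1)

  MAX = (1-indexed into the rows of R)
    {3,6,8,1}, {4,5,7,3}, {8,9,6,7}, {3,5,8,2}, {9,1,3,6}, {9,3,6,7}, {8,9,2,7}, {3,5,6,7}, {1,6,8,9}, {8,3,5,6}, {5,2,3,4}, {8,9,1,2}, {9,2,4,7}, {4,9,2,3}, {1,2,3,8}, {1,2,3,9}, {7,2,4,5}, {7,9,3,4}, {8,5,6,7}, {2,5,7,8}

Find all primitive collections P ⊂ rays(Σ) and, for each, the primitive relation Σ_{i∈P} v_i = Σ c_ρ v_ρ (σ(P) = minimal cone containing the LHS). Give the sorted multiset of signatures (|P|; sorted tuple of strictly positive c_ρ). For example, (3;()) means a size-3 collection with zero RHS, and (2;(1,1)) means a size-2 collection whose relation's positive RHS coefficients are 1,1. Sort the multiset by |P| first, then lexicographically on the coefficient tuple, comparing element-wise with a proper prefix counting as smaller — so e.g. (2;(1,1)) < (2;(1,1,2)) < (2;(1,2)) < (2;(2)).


Δ(Σ) — 9 vertices, 10 min non-faces:

  P={2,6}:  v_{2} + v_{6} = 0  so sig = (2;())
  P={1,4}:  v_{1} + v_{4} = v_{3}  so sig = (2;(1))
  P={1,7}:  v_{1} + v_{7} = v_{6}  so sig = (2;(1))
  P={5,9}:  v_{5} + v_{9} = v_{7}  so sig = (2;(1))
  P={4,6}:  v_{4} + v_{6} = v_{3} + v_{7}  so sig = (2;(1,1))
  P={4,8}:  v_{4} + v_{8} = v_{2} + v_{5}  so sig = (2;(1,1))
  P={1,5}:  v_{1} + v_{5} = v_{3} + v_{6} + v_{8}  so sig = (2;(1,1,1))
  P={3,8,9}:  v_{3} + v_{8} + v_{9} = 0  so sig = (3;())
  P={2,3,7}:  v_{2} + v_{3} + v_{7} = v_{4}  so sig = (3;(1))
  P={3,7,8}:  v_{3} + v_{7} + v_{8} = v_{5}  so sig = (3;(1))

so the primitive-relation signature multiset is
    (2;())
    (2;(1))
    (2;(1))
    (2;(1))
    (2;(1,1))
    (2;(1,1))
    (2;(1,1,1))
    (3;())
    (3;(1))
    (3;(1))


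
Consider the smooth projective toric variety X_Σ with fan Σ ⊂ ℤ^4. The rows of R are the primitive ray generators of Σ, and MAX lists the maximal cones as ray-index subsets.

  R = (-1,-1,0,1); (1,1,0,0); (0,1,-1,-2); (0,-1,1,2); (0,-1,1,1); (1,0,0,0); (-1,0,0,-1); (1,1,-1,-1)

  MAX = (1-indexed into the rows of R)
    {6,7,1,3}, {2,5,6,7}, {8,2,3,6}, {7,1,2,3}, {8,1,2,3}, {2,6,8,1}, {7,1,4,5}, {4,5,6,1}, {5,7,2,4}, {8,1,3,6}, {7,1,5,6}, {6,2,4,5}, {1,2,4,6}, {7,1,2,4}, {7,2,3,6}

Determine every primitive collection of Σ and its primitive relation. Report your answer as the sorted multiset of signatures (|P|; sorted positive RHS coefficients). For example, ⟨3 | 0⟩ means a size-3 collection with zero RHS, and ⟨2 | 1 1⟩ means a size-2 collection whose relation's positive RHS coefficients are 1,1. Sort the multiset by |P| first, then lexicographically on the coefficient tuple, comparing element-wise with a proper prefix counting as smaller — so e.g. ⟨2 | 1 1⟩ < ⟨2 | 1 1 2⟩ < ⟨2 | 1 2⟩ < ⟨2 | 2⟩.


Primitive collections (9):

  P={3,4}:  v_{3} + v_{4} = 0 — sig = ⟨2 | 0⟩
  P={5,8}:  v_{5} + v_{8} = v_{6} — sig = ⟨2 | 1⟩
  P={7,8}:  v_{7} + v_{8} = v_{3} — sig = ⟨2 | 1⟩
  P={3,5}:  v_{3} + v_{5} = v_{6} + v_{7} — sig = ⟨2 | 1 1⟩
  P={4,8}:  v_{4} + v_{8} = v_{1} + v_{2} + v_{6} — sig = ⟨2 | 1 1 1⟩
  P={1,2,5}:  v_{1} + v_{2} + v_{5} = v_{4} — sig = ⟨3 | 1⟩
  P={4,6,7}:  v_{4} + v_{6} + v_{7} = v_{5} — sig = ⟨3 | 1⟩
  P={1,2,6,7}:  v_{1} + v_{2} + v_{6} + v_{7} = 0 — sig = ⟨4 | 0⟩
  P={1,2,3,6}:  v_{1} + v_{2} + v_{3} + v_{6} = v_{8} — sig = ⟨4 | 1⟩

Hence PRS(X_Σ) =
    ⟨2 | 0⟩
    ⟨2 | 1⟩
    ⟨2 | 1⟩
    ⟨2 | 1 1⟩
    ⟨2 | 1 1 1⟩
    ⟨3 | 1⟩
    ⟨3 | 1⟩
    ⟨4 | 0⟩
    ⟨4 | 1⟩


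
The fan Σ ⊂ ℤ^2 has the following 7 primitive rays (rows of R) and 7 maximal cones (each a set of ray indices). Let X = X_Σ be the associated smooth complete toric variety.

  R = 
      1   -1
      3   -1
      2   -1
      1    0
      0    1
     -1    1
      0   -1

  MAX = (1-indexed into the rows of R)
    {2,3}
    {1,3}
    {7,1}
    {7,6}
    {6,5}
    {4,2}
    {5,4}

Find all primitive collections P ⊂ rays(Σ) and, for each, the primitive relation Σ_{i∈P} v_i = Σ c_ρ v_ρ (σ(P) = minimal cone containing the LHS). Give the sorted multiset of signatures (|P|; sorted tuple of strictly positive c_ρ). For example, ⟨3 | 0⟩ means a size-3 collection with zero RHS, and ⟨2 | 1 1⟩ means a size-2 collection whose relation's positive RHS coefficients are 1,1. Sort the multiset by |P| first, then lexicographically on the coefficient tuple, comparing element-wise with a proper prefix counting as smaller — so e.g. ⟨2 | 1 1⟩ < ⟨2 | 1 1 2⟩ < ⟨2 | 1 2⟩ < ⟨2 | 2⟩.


Minimal non-faces — 14 found among 7 rays, 7 max cones:

  P = {1,6}:  v_{1} + v_{6} = 0  →  sig = ⟨2 | 0⟩
  P = {5,7}:  v_{5} + v_{7} = 0  →  sig = ⟨2 | 0⟩
  P = {1,4}:  v_{1} + v_{4} = v_{3}  →  sig = ⟨2 | 1⟩
  P = {1,5}:  v_{1} + v_{5} = v_{4}  →  sig = ⟨2 | 1⟩
  P = {3,4}:  v_{3} + v_{4} = v_{2}  →  sig = ⟨2 | 1⟩
  P = {3,6}:  v_{3} + v_{6} = v_{4}  →  sig = ⟨2 | 1⟩
  P = {4,6}:  v_{4} + v_{6} = v_{5}  →  sig = ⟨2 | 1⟩
  P = {4,7}:  v_{4} + v_{7} = v_{1}  →  sig = ⟨2 | 1⟩
  P = {2,7}:  v_{2} + v_{7} = v_{1} + v_{3}  →  sig = ⟨2 | 1 1⟩
  P = {1,2}:  v_{1} + v_{2} = 2·v_{3}  →  sig = ⟨2 | 2⟩
  P = {2,6}:  v_{2} + v_{6} = 2·v_{4}  →  sig = ⟨2 | 2⟩
  P = {3,5}:  v_{3} + v_{5} = 2·v_{4}  →  sig = ⟨2 | 2⟩
  P = {3,7}:  v_{3} + v_{7} = 2·v_{1}  →  sig = ⟨2 | 2⟩
  P = {2,5}:  v_{2} + v_{5} = 3·v_{4}  →  sig = ⟨2 | 3⟩

Hence PRS(X_Σ) =
    ⟨2 | 0⟩
    ⟨2 | 0⟩
    ⟨2 | 1⟩
    ⟨2 | 1⟩
    ⟨2 | 1⟩
    ⟨2 | 1⟩
    ⟨2 | 1⟩
    ⟨2 | 1⟩
    ⟨2 | 1 1⟩
    ⟨2 | 2⟩
    ⟨2 | 2⟩
    ⟨2 | 2⟩
    ⟨2 | 2⟩
    ⟨2 | 3⟩


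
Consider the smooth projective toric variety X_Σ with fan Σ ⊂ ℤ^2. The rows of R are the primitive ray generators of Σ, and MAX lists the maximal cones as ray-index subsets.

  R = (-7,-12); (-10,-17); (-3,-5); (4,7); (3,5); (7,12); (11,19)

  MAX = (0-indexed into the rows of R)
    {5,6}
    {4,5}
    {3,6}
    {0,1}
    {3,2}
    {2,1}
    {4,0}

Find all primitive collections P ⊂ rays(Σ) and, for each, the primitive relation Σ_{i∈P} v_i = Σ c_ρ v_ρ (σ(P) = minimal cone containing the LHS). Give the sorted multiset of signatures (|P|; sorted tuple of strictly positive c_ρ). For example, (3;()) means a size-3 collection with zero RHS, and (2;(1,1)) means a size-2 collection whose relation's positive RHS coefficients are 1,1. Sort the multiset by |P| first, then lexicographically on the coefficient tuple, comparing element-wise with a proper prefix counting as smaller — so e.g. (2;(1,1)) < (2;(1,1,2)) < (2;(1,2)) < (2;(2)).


Minimal non-faces — 14 found among 7 rays, 7 max cones:

  {0,5}:  v_{0} + v_{5} = 0  →  sig = (2;())
  {2,4}:  v_{2} + v_{4} = 0  →  sig = (2;())
  {0,2}:  v_{0} + v_{2} = v_{1}  →  sig = (2;(1))
  {0,3}:  v_{0} + v_{3} = v_{2}  →  sig = (2;(1))
  {0,6}:  v_{0} + v_{6} = v_{3}  →  sig = (2;(1))
  {1,4}:  v_{1} + v_{4} = v_{0}  →  sig = (2;(1))
  {1,5}:  v_{1} + v_{5} = v_{2}  →  sig = (2;(1))
  {2,5}:  v_{2} + v_{5} = v_{3}  →  sig = (2;(1))
  {3,4}:  v_{3} + v_{4} = v_{5}  →  sig = (2;(1))
  {3,5}:  v_{3} + v_{5} = v_{6}  →  sig = (2;(1))
  {1,6}:  v_{1} + v_{6} = v_{2} + v_{3}  →  sig = (2;(1,1))
  {1,3}:  v_{1} + v_{3} = 2·v_{2}  →  sig = (2;(2))
  {2,6}:  v_{2} + v_{6} = 2·v_{3}  →  sig = (2;(2))
  {4,6}:  v_{4} + v_{6} = 2·v_{5}  →  sig = (2;(2))

Signatures (|P|; sorted positive RHS coefficients), sorted:
{ (2;()) ×2,  (2;(1)) ×8,  (2;(1,1)),  (2;(2)) ×3 }


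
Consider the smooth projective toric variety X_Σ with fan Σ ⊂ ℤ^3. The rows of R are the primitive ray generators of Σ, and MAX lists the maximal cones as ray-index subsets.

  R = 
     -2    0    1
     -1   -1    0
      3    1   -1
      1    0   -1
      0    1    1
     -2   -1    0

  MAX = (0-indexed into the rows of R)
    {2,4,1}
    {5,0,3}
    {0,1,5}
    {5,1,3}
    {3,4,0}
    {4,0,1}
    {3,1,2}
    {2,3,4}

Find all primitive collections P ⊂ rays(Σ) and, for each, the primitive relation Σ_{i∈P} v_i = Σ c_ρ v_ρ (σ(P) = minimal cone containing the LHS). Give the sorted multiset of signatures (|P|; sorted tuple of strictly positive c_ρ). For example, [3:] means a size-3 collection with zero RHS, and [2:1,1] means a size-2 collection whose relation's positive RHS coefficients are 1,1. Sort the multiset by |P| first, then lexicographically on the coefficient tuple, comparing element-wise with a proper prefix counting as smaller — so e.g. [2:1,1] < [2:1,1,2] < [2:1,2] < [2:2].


|primitive collections| = 5. Relations:

  P={2,5}:  v_{2} + v_{5} = v_{3}  →  sig = [2:1]
  P={4,5}:  v_{4} + v_{5} = v_{0}  →  sig = [2:1]
  P={0,2}:  v_{0} + v_{2} = v_{3} + v_{4}  →  sig = [2:1,1]
  P={1,3,4}:  v_{1} + v_{3} + v_{4} = 0  →  sig = [3:]
  P={0,1,3}:  v_{0} + v_{1} + v_{3} = v_{5}  →  sig = [3:1]

Signatures (|P|; sorted positive RHS coefficients), sorted:
    |P|=2: 3 collections, coeffs (1), (1), (1,1)
    |P|=3: 2 collections, coeffs (), (1)


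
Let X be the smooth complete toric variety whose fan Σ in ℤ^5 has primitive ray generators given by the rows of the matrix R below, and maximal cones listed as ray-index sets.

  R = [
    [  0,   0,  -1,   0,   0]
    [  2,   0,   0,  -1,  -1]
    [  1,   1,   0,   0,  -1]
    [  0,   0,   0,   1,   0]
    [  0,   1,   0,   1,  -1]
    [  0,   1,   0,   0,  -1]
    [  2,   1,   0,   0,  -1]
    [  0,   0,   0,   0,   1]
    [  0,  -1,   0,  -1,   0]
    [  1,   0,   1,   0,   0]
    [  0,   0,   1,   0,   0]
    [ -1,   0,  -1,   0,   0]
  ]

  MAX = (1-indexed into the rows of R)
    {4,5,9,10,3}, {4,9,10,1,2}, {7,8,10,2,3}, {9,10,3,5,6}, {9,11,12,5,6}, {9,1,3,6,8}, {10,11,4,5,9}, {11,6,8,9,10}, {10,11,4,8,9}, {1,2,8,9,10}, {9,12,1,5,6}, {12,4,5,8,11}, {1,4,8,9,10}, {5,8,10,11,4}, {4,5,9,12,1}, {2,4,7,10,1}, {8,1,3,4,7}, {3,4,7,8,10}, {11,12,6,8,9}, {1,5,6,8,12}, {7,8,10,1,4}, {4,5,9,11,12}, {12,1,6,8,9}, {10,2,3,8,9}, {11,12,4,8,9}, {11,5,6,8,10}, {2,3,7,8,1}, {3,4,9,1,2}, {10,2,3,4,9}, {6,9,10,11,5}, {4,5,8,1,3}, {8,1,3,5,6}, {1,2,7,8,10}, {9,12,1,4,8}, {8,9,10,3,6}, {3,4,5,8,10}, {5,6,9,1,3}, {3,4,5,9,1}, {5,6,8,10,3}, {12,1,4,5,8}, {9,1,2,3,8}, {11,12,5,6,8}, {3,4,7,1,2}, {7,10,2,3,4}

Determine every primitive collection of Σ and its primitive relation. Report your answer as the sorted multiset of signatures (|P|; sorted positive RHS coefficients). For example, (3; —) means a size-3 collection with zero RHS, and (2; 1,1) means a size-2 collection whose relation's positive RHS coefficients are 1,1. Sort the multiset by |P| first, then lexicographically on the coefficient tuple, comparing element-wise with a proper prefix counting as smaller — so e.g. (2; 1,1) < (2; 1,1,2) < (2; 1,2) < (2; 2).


Minimal non-faces — 20 found among 12 rays, 44 max cones:

  P={1,11}:  v_{1} + v_{11} = 0  →  sig = (2; —)
  P={10,12}:  v_{10} + v_{12} = 0  →  sig = (2; —)
  P={4,6}:  v_{4} + v_{6} = v_{5}  →  sig = (2; 1)
  P={7,9}:  v_{7} + v_{9} = v_{2}  →  sig = (2; 1)
  P={3,11}:  v_{3} + v_{11} = v_{6} + v_{10}  →  sig = (2; 1,1)
  P={3,12}:  v_{3} + v_{12} = v_{1} + v_{6}  →  sig = (2; 1,1)
  P={7,11}:  v_{7} + v_{11} = v_{3} + v_{10}  →  sig = (2; 1,1)
  P={7,12}:  v_{7} + v_{12} = v_{1} + v_{3}  →  sig = (2; 1,1)
  P={2,11}:  v_{2} + v_{11} = v_{3} + v_{9} + v_{10}  →  sig = (2; 1,1,1)
  P={2,12}:  v_{2} + v_{12} = v_{1} + v_{3} + v_{9}  →  sig = (2; 1,1,1)
  P={2,5}:  v_{2} + v_{5} = 2·v_{3} + v_{4} + v_{9}  →  sig = (2; 1,1,2)
  P={2,6}:  v_{2} + v_{6} = 2·v_{3} + v_{9}  →  sig = (2; 1,2)
  P={5,7}:  v_{5} + v_{7} = 2·v_{3} + v_{4}  →  sig = (2; 1,2)
  P={6,7}:  v_{6} + v_{7} = 2·v_{3}  →  sig = (2; 2)
  P={5,8,9}:  v_{5} + v_{8} + v_{9} = 0  →  sig = (3; —)
  P={1,3,10}:  v_{1} + v_{3} + v_{10} = v_{7}  →  sig = (3; 1)
  P={1,6,10}:  v_{1} + v_{6} + v_{10} = v_{3}  →  sig = (3; 1)
  P={1,5,10}:  v_{1} + v_{5} + v_{10} = v_{3} + v_{4}  →  sig = (3; 1,1)
  P={2,4,8}:  v_{2} + v_{4} + v_{8} = 2·v_{1} + 2·v_{10}  →  sig = (3; 2,2)
  P={3,4,8,9}:  v_{3} + v_{4} + v_{8} + v_{9} = v_{1} + v_{10}  →  sig = (4; 1,1)

so the primitive-relation signature multiset is
    |P|=2: 14 collections, coeffs (), (), (1), (1), (1,1), (1,1), (1,1), (1,1), (1,1,1), (1,1,1), (1,1,2), (1,2), (1,2), (2)
    |P|=3: 5 collections, coeffs (), (1), (1), (1,1), (2,2)
    |P|=4: 1 collection, coeffs (1,1)


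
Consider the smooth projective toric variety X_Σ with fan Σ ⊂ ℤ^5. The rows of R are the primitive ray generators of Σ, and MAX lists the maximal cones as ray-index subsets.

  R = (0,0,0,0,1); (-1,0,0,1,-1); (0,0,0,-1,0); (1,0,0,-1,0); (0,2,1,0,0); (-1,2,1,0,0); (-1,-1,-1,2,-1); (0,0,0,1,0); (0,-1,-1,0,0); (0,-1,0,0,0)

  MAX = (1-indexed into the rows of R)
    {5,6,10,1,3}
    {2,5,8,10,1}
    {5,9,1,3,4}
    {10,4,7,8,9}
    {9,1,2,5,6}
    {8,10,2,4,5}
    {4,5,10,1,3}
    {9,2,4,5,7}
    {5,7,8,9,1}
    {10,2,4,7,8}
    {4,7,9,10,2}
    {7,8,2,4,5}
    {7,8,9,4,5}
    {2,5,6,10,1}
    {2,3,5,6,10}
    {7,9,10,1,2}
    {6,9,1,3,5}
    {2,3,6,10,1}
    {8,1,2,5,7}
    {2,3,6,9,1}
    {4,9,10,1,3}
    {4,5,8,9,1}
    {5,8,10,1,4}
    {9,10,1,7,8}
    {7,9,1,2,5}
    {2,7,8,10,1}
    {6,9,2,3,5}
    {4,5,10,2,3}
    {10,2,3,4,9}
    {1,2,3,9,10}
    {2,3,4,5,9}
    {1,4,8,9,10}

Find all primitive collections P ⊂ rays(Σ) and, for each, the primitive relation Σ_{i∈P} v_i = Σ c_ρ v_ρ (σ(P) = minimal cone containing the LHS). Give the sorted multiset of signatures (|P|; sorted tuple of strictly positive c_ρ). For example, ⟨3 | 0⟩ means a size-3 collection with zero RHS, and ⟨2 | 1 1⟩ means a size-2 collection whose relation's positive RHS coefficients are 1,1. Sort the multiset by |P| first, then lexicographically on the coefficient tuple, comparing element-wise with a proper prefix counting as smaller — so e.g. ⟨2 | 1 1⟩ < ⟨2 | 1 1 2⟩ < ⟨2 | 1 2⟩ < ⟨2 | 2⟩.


The 12 primitive collections of Σ (r=10, n=5):

  P = {3,8}:  v_{3} + v_{8} = 0  →  sig = ⟨2 | 0⟩
  P = {3,7}:  v_{3} + v_{7} = v_{2} + v_{9}  →  sig = ⟨2 | 1 1⟩
  P = {4,6}:  v_{4} + v_{6} = v_{3} + v_{5}  →  sig = ⟨2 | 1 1⟩
  P = {6,8}:  v_{6} + v_{8} = v_{1} + v_{2} + v_{5}  →  sig = ⟨2 | 1 1 1⟩
  P = {6,7}:  v_{6} + v_{7} = v_{1} + 2·v_{2} + v_{5} + v_{9}  →  sig = ⟨2 | 1 1 1 2⟩
  P = {1,2,4}:  v_{1} + v_{2} + v_{4} = 0  →  sig = ⟨3 | 0⟩
  P = {5,9,10}:  v_{5} + v_{9} + v_{10} = 0  →  sig = ⟨3 | 0⟩
  P = {2,8,9}:  v_{2} + v_{8} + v_{9} = v_{7}  →  sig = ⟨3 | 1⟩
  P = {1,4,7}:  v_{1} + v_{4} + v_{7} = v_{8} + v_{9}  →  sig = ⟨3 | 1 1⟩
  P = {5,7,10}:  v_{5} + v_{7} + v_{10} = v_{2} + v_{8}  →  sig = ⟨3 | 1 1⟩
  P = {6,9,10}:  v_{6} + v_{9} + v_{10} = v_{1} + v_{2} + v_{3}  →  sig = ⟨3 | 1 1 1⟩
  P = {1,2,3,5}:  v_{1} + v_{2} + v_{3} + v_{5} = v_{6}  →  sig = ⟨4 | 1⟩

Signatures (|P|; sorted positive RHS coefficients), sorted:
    ⟨2 | 0⟩
    ⟨2 | 1 1⟩
    ⟨2 | 1 1⟩
    ⟨2 | 1 1 1⟩
    ⟨2 | 1 1 1 2⟩
    ⟨3 | 0⟩
    ⟨3 | 0⟩
    ⟨3 | 1⟩
    ⟨3 | 1 1⟩
    ⟨3 | 1 1⟩
    ⟨3 | 1 1 1⟩
    ⟨4 | 1⟩


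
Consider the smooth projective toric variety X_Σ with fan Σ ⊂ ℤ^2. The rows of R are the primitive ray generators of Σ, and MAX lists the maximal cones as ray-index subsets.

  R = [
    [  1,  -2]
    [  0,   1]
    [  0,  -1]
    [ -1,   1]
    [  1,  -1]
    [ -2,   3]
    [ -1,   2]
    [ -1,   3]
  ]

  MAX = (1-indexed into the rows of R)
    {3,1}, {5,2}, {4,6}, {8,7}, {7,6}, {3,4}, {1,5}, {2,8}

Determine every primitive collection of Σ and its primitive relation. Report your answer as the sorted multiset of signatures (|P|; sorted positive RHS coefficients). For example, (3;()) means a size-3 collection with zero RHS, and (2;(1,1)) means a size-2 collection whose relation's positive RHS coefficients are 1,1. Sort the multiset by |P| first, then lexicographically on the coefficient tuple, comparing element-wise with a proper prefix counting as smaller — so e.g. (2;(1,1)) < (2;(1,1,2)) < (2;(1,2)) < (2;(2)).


20 collections generate NE(X_Σ); each relation:

  • {1,7}:  v_{1} + v_{7} = 0 — sig = (2;())
  • {2,3}:  v_{2} + v_{3} = 0 — sig = (2;())
  • {4,5}:  v_{4} + v_{5} = 0 — sig = (2;())
  • {1,2}:  v_{1} + v_{2} = v_{5} — sig = (2;(1))
  • {1,4}:  v_{1} + v_{4} = v_{3} — sig = (2;(1))
  • {1,6}:  v_{1} + v_{6} = v_{4} — sig = (2;(1))
  • {1,8}:  v_{1} + v_{8} = v_{2} — sig = (2;(1))
  • {2,4}:  v_{2} + v_{4} = v_{7} — sig = (2;(1))
  • {2,7}:  v_{2} + v_{7} = v_{8} — sig = (2;(1))
  • {3,5}:  v_{3} + v_{5} = v_{1} — sig = (2;(1))
  • {3,7}:  v_{3} + v_{7} = v_{4} — sig = (2;(1))
  • {3,8}:  v_{3} + v_{8} = v_{7} — sig = (2;(1))
  • {4,7}:  v_{4} + v_{7} = v_{6} — sig = (2;(1))
  • {5,6}:  v_{5} + v_{6} = v_{7} — sig = (2;(1))
  • {5,7}:  v_{5} + v_{7} = v_{2} — sig = (2;(1))
  • {2,6}:  v_{2} + v_{6} = 2·v_{7} — sig = (2;(2))
  • {3,6}:  v_{3} + v_{6} = 2·v_{4} — sig = (2;(2))
  • {4,8}:  v_{4} + v_{8} = 2·v_{7} — sig = (2;(2))
  • {5,8}:  v_{5} + v_{8} = 2·v_{2} — sig = (2;(2))
  • {6,8}:  v_{6} + v_{8} = 3·v_{7} — sig = (2;(3))

Hence PRS(X_Σ) =
    (2;())
    (2;())
    (2;())
    (2;(1))
    (2;(1))
    (2;(1))
    (2;(1))
    (2;(1))
    (2;(1))
    (2;(1))
    (2;(1))
    (2;(1))
    (2;(1))
    (2;(1))
    (2;(1))
    (2;(2))
    (2;(2))
    (2;(2))
    (2;(2))
    (2;(3))


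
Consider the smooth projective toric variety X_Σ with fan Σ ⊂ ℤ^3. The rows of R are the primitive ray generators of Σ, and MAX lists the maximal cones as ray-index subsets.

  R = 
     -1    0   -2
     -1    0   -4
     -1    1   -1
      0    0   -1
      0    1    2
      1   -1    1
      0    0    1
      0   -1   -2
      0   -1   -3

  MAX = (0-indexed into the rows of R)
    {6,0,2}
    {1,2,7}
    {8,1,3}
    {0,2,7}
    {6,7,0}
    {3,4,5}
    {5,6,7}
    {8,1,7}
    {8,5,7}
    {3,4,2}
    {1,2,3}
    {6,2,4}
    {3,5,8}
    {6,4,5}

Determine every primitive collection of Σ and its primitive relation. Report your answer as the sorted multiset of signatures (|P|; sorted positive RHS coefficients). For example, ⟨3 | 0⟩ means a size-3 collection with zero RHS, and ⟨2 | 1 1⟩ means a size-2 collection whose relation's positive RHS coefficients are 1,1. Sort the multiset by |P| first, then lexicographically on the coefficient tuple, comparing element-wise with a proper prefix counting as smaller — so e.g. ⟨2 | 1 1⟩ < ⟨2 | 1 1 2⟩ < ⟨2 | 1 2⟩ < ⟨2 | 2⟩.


|primitive collections| = 16. Relations:

  {2,5}:  v_{2} + v_{5} = 0  →  sig = ⟨2 | 0⟩
  {3,6}:  v_{3} + v_{6} = 0  →  sig = ⟨2 | 0⟩
  {4,7}:  v_{4} + v_{7} = 0  →  sig = ⟨2 | 0⟩
  {1,5}:  v_{1} + v_{5} = v_{8}  →  sig = ⟨2 | 1⟩
  {2,8}:  v_{2} + v_{8} = v_{1}  →  sig = ⟨2 | 1⟩
  {3,7}:  v_{3} + v_{7} = v_{8}  →  sig = ⟨2 | 1⟩
  {4,8}:  v_{4} + v_{8} = v_{3}  →  sig = ⟨2 | 1⟩
  {6,8}:  v_{6} + v_{8} = v_{7}  →  sig = ⟨2 | 1⟩
  {0,3}:  v_{0} + v_{3} = v_{2} + v_{7}  →  sig = ⟨2 | 1 1⟩
  {0,4}:  v_{0} + v_{4} = v_{2} + v_{6}  →  sig = ⟨2 | 1 1⟩
  {0,5}:  v_{0} + v_{5} = v_{6} + v_{7}  →  sig = ⟨2 | 1 1⟩
  {1,4}:  v_{1} + v_{4} = v_{2} + v_{3}  →  sig = ⟨2 | 1 1⟩
  {1,6}:  v_{1} + v_{6} = v_{2} + v_{7}  →  sig = ⟨2 | 1 1⟩
  {0,8}:  v_{0} + v_{8} = v_{2} + 2·v_{7}  →  sig = ⟨2 | 1 2⟩
  {0,1}:  v_{0} + v_{1} = 2·v_{2} + 2·v_{7}  →  sig = ⟨2 | 2 2⟩
  {2,6,7}:  v_{2} + v_{6} + v_{7} = v_{0}  →  sig = ⟨3 | 1⟩

so the primitive-relation signature multiset is
    ⟨2 | 0⟩
    ⟨2 | 0⟩
    ⟨2 | 0⟩
    ⟨2 | 1⟩
    ⟨2 | 1⟩
    ⟨2 | 1⟩
    ⟨2 | 1⟩
    ⟨2 | 1⟩
    ⟨2 | 1 1⟩
    ⟨2 | 1 1⟩
    ⟨2 | 1 1⟩
    ⟨2 | 1 1⟩
    ⟨2 | 1 1⟩
    ⟨2 | 1 2⟩
    ⟨2 | 2 2⟩
    ⟨3 | 1⟩


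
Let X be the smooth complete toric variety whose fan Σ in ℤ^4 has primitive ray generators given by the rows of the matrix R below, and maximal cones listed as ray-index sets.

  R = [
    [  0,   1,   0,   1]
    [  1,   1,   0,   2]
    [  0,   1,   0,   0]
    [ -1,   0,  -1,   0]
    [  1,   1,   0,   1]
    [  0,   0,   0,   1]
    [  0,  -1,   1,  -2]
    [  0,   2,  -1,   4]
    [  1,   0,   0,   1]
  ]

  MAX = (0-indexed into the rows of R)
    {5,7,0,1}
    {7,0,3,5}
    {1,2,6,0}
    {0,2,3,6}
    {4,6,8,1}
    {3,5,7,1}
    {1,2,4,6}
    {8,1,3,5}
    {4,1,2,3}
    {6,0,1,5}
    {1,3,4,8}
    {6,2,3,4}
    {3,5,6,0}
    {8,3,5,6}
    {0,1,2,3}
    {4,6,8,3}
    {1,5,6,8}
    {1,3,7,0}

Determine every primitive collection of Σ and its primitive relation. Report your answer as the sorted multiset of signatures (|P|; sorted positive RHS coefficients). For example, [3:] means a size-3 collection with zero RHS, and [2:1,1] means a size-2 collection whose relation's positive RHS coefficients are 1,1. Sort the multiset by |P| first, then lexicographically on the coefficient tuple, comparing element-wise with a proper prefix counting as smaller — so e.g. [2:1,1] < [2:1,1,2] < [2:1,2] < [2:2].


The 11 primitive collections of Σ (r=9, n=4):

  P = {0,8}:  v_{0} + v_{8} = v_{1}  so sig = [2:1]
  P = {2,5}:  v_{2} + v_{5} = v_{0}  so sig = [2:1]
  P = {2,8}:  v_{2} + v_{8} = v_{4}  so sig = [2:1]
  P = {4,5}:  v_{4} + v_{5} = v_{1}  so sig = [2:1]
  P = {0,4}:  v_{0} + v_{4} = v_{1} + v_{2}  so sig = [2:1,1]
  P = {6,7}:  v_{6} + v_{7} = v_{0} + v_{5}  so sig = [2:1,1]
  P = {2,7}:  v_{2} + v_{7} = 2·v_{0} + v_{1} + v_{3}  so sig = [2:1,1,2]
  P = {4,7}:  v_{4} + v_{7} = v_{0} + 2·v_{1} + v_{3}  so sig = [2:1,1,2]
  P = {7,8}:  v_{7} + v_{8} = 2·v_{1} + v_{3} + v_{5}  so sig = [2:1,1,2]
  P = {1,3,6}:  v_{1} + v_{3} + v_{6} = 0  so sig = [3:]
  P = {0,1,3,5}:  v_{0} + v_{1} + v_{3} + v_{5} = v_{7}  so sig = [4:1]

Hence PRS(X_Σ) =
    [2:1]
    [2:1]
    [2:1]
    [2:1]
    [2:1,1]
    [2:1,1]
    [2:1,1,2]
    [2:1,1,2]
    [2:1,1,2]
    [3:]
    [4:1]


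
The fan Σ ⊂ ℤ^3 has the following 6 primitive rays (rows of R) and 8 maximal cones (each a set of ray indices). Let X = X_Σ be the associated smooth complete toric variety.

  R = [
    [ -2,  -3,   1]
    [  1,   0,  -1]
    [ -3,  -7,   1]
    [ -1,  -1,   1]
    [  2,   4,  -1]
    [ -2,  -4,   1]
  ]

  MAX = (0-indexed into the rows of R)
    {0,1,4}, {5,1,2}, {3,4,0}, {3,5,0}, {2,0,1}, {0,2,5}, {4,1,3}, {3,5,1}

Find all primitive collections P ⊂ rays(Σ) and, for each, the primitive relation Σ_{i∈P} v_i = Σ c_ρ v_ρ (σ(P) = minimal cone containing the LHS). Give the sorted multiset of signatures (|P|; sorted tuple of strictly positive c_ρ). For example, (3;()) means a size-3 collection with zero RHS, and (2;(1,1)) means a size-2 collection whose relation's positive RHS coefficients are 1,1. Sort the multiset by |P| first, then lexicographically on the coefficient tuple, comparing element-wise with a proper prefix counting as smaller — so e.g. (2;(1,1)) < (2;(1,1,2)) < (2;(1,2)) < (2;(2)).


Primitive collections (5):

  P={4,5}:  v_{4} + v_{5} = 0  ⟹  sig = (2;())
  P={2,4}:  v_{2} + v_{4} = v_{0} + v_{1}  ⟹  sig = (2;(1,1))
  P={2,3}:  v_{2} + v_{3} = 2·v_{5}  ⟹  sig = (2;(2))
  P={0,1,3}:  v_{0} + v_{1} + v_{3} = v_{5}  ⟹  sig = (3;(1))
  P={0,1,5}:  v_{0} + v_{1} + v_{5} = v_{2}  ⟹  sig = (3;(1))

Signatures (|P|; sorted positive RHS coefficients), sorted:
{ (2;()),  (2;(1,1)),  (2;(2)),  (3;(1)) ×2 }


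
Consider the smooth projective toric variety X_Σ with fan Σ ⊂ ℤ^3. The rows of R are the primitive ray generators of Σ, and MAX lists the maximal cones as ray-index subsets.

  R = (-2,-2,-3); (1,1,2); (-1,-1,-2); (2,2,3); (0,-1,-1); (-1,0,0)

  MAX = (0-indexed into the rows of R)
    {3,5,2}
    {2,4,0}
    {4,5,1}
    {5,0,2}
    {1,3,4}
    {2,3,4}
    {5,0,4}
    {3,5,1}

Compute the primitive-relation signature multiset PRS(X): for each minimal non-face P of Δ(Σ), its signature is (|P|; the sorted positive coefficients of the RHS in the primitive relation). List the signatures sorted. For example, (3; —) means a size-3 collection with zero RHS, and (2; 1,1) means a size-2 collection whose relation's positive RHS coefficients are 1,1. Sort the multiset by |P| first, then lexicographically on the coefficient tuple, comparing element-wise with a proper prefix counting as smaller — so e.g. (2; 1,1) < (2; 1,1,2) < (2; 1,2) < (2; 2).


5 collections generate NE(X_Σ); each relation:

  {0,3}:  v_{0} + v_{3} = 0  →  sig = (2; —)
  {1,2}:  v_{1} + v_{2} = 0  →  sig = (2; —)
  {0,1}:  v_{0} + v_{1} = v_{4} + v_{5}  →  sig = (2; 1,1)
  {2,4,5}:  v_{2} + v_{4} + v_{5} = v_{0}  →  sig = (3; 1)
  {3,4,5}:  v_{3} + v_{4} + v_{5} = v_{1}  →  sig = (3; 1)

Hence PRS(X_Σ) =
    (2; —)
    (2; —)
    (2; 1,1)
    (3; 1)
    (3; 1)


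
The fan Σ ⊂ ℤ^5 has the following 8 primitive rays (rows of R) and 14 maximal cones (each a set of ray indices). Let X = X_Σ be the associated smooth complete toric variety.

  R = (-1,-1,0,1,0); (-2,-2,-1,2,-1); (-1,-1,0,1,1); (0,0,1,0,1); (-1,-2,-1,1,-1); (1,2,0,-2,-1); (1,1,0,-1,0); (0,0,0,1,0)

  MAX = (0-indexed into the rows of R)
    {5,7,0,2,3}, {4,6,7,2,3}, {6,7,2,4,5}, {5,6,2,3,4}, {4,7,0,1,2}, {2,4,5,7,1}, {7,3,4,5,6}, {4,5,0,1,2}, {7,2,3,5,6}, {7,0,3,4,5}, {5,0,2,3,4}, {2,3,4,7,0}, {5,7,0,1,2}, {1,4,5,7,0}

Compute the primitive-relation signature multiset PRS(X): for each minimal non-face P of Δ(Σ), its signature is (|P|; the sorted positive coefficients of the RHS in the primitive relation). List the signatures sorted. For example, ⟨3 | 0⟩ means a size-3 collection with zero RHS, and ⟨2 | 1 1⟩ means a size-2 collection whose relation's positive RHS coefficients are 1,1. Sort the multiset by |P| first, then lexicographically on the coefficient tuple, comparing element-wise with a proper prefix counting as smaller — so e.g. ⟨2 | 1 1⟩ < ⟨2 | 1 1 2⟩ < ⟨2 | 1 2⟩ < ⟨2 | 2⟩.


Σ has 5 primitive collections:

  P = {0,6}:  v_{0} + v_{6} = 0  ⇒ sig = ⟨2 | 0⟩
  P = {1,6}:  v_{1} + v_{6} = v_{2} + v_{4} + v_{5} + v_{7}  ⇒ sig = ⟨2 | 1 1 1 1⟩
  P = {1,3}:  v_{1} + v_{3} = 2·v_{0}  ⇒ sig = ⟨2 | 2⟩
  P = {0,2,4,5,7}:  v_{0} + v_{2} + v_{4} + v_{5} + v_{7} = v_{1}  ⇒ sig = ⟨5 | 1⟩
  P = {2,3,4,5,7}:  v_{2} + v_{3} + v_{4} + v_{5} + v_{7} = v_{0}  ⇒ sig = ⟨5 | 1⟩

Hence PRS(X_Σ) =
    ⟨2 | 0⟩
    ⟨2 | 1 1 1 1⟩
    ⟨2 | 2⟩
    ⟨5 | 1⟩
    ⟨5 | 1⟩


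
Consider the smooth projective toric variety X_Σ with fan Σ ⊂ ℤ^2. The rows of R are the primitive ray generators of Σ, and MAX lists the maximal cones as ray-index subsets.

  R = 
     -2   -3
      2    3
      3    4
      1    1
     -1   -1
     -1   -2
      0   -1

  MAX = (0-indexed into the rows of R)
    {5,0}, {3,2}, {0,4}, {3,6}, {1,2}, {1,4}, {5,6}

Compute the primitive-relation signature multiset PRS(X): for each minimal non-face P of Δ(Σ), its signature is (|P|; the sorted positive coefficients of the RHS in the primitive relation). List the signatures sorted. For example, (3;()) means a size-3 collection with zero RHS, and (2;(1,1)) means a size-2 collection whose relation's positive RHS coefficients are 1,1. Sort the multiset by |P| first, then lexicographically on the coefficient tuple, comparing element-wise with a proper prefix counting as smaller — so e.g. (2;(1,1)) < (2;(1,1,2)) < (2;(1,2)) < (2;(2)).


The 14 primitive collections of Σ (r=7, n=2):

  • {0,1}:  v_{0} + v_{1} = 0  →  sig = (2;())
  • {3,4}:  v_{3} + v_{4} = 0  →  sig = (2;())
  • {0,2}:  v_{0} + v_{2} = v_{3}  →  sig = (2;(1))
  • {0,3}:  v_{0} + v_{3} = v_{5}  →  sig = (2;(1))
  • {1,3}:  v_{1} + v_{3} = v_{2}  →  sig = (2;(1))
  • {1,5}:  v_{1} + v_{5} = v_{3}  →  sig = (2;(1))
  • {2,4}:  v_{2} + v_{4} = v_{1}  →  sig = (2;(1))
  • {3,5}:  v_{3} + v_{5} = v_{6}  →  sig = (2;(1))
  • {4,5}:  v_{4} + v_{5} = v_{0}  →  sig = (2;(1))
  • {4,6}:  v_{4} + v_{6} = v_{5}  →  sig = (2;(1))
  • {0,6}:  v_{0} + v_{6} = 2·v_{5}  →  sig = (2;(2))
  • {1,6}:  v_{1} + v_{6} = 2·v_{3}  →  sig = (2;(2))
  • {2,5}:  v_{2} + v_{5} = 2·v_{3}  →  sig = (2;(2))
  • {2,6}:  v_{2} + v_{6} = 3·v_{3}  →  sig = (2;(3))

Sorted signature multiset PRS(X):
{ (2;()) ×2,  (2;(1)) ×8,  (2;(2)) ×3,  (2;(3)) }


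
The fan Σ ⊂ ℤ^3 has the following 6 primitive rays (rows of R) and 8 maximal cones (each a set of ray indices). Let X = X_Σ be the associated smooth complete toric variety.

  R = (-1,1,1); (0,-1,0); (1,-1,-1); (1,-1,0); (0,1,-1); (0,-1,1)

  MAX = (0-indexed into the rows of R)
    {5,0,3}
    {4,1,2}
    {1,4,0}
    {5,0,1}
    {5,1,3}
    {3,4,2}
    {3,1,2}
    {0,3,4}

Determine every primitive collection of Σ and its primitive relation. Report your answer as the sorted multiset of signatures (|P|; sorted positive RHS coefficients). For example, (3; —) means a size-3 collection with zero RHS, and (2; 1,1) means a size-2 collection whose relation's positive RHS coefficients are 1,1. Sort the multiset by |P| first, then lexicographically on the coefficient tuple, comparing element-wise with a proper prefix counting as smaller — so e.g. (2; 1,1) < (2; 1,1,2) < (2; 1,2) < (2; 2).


The 5 primitive collections of Σ (r=6, n=3):

  P={0,2}:  v_{0} + v_{2} = 0  ⇒ sig = (2; —)
  P={4,5}:  v_{4} + v_{5} = 0  ⇒ sig = (2; —)
  P={2,5}:  v_{2} + v_{5} = v_{1} + v_{3}  ⇒ sig = (2; 1,1)
  P={0,1,3}:  v_{0} + v_{1} + v_{3} = v_{5}  ⇒ sig = (3; 1)
  P={1,3,4}:  v_{1} + v_{3} + v_{4} = v_{2}  ⇒ sig = (3; 1)

Signatures (|P|; sorted positive RHS coefficients), sorted:
    (2; —)
    (2; —)
    (2; 1,1)
    (3; 1)
    (3; 1)


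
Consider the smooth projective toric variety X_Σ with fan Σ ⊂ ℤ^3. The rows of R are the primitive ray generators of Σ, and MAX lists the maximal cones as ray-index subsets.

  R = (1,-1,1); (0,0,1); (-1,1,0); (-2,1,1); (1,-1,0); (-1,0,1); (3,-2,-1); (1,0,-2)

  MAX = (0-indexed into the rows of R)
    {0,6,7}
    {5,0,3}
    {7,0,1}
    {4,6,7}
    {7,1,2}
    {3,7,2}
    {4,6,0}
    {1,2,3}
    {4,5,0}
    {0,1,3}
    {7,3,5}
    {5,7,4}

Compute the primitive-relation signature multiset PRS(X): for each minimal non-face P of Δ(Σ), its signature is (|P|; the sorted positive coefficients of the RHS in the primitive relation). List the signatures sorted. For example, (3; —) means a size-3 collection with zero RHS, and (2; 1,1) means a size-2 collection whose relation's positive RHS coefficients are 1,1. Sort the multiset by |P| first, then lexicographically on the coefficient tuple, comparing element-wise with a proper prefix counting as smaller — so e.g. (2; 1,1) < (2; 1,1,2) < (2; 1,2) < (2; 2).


|primitive collections| = 14. Relations:

  P = {2,4}:  v_{2} + v_{4} = 0 ; sig = (2; —)
  P = {0,2}:  v_{0} + v_{2} = v_{1} ; sig = (2; 1)
  P = {1,4}:  v_{1} + v_{4} = v_{0} ; sig = (2; 1)
  P = {2,5}:  v_{2} + v_{5} = v_{3} ; sig = (2; 1)
  P = {3,4}:  v_{3} + v_{4} = v_{5} ; sig = (2; 1)
  P = {3,6}:  v_{3} + v_{6} = v_{4} ; sig = (2; 1)
  P = {1,5}:  v_{1} + v_{5} = v_{0} + v_{3} ; sig = (2; 1,1)
  P = {2,6}:  v_{2} + v_{6} = v_{0} + v_{7} ; sig = (2; 1,1)
  P = {1,6}:  v_{1} + v_{6} = 2·v_{0} + v_{7} ; sig = (2; 1,2)
  P = {5,6}:  v_{5} + v_{6} = 2·v_{4} ; sig = (2; 2)
  P = {0,3,7}:  v_{0} + v_{3} + v_{7} = 0 ; sig = (3; —)
  P = {0,4,7}:  v_{0} + v_{4} + v_{7} = v_{6} ; sig = (3; 1)
  P = {0,5,7}:  v_{0} + v_{5} + v_{7} = v_{4} ; sig = (3; 1)
  P = {1,3,7}:  v_{1} + v_{3} + v_{7} = v_{2} ; sig = (3; 1)

Hence PRS(X_Σ) =
{ (2; —),  (2; 1) ×5,  (2; 1,1) ×2,  (2; 1,2),  (2; 2),  (3; —),  (3; 1) ×3 }


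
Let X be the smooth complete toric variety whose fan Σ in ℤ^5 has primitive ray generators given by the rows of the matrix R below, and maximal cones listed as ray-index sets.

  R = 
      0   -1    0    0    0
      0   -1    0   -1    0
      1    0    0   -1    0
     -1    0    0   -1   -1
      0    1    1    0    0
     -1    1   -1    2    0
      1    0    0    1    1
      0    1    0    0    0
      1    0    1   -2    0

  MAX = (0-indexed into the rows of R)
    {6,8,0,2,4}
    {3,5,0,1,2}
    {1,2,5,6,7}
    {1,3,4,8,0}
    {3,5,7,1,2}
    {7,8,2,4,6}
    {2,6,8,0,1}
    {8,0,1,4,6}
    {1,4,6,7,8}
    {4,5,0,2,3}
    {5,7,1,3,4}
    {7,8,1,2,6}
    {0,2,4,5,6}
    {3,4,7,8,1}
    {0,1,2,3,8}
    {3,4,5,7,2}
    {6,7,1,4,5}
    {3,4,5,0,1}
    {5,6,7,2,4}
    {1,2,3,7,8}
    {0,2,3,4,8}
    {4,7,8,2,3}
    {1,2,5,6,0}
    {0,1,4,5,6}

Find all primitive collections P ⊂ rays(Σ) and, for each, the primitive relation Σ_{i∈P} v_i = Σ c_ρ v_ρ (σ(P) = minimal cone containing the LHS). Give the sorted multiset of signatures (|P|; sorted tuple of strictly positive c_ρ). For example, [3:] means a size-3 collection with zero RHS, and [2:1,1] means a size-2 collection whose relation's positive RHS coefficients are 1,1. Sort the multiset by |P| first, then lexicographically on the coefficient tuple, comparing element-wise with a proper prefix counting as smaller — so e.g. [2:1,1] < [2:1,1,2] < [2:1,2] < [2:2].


|primitive collections| = 4. Relations:

  • {0,7}:  v_{0} + v_{7} = 0  so sig = [2:]
  • {3,6}:  v_{3} + v_{6} = 0  so sig = [2:]
  • {5,8}:  v_{5} + v_{8} = v_{7}  so sig = [2:1]
  • {1,2,4}:  v_{1} + v_{2} + v_{4} = v_{8}  so sig = [3:1]

Hence PRS(X_Σ) =
    |P|=2: 3 collections, coeffs (), (), (1)
    |P|=3: 1 collection, coeffs (1)


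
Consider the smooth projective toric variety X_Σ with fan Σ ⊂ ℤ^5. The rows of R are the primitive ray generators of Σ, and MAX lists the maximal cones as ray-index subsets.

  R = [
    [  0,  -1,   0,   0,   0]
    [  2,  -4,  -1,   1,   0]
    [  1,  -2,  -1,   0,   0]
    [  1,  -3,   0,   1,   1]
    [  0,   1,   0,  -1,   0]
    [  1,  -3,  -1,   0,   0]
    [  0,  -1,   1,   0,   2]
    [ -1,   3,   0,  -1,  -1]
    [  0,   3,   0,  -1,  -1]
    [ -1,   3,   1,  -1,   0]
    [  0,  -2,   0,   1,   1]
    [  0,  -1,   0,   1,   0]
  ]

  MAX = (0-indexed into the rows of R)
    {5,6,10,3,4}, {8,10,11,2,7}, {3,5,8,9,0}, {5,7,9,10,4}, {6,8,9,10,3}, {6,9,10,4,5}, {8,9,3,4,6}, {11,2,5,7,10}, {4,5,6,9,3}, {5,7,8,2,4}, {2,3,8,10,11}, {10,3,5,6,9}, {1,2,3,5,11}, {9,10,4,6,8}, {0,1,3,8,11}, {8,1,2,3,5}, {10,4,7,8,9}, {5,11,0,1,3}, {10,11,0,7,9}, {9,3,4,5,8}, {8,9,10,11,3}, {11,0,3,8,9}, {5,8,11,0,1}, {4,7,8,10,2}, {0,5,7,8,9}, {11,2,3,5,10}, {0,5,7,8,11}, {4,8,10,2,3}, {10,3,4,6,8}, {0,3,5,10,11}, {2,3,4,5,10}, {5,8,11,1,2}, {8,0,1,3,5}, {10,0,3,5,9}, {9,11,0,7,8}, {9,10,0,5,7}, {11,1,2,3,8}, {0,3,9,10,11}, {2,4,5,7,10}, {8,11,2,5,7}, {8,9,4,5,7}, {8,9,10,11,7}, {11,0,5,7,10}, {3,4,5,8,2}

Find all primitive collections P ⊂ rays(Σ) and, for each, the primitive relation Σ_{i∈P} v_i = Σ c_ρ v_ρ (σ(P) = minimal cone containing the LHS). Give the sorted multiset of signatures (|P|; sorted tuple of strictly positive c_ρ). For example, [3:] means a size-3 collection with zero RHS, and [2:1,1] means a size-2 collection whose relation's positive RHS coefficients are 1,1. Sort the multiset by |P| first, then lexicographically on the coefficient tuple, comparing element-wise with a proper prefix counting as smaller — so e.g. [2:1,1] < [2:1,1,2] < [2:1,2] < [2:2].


Δ(Σ) — 12 vertices, 20 min non-faces:

  P = {3,7}:  v_{3} + v_{7} = 0  →  sig = [2:]
  P = {4,11}:  v_{4} + v_{11} = 0  →  sig = [2:]
  P = {0,2}:  v_{0} + v_{2} = v_{5}  →  sig = [2:1]
  P = {2,9}:  v_{2} + v_{9} = v_{4}  →  sig = [2:1]
  P = {0,4}:  v_{0} + v_{4} = v_{5} + v_{9}  →  sig = [2:1,1]
  P = {1,4}:  v_{1} + v_{4} = v_{3} + v_{5} + v_{8}  →  sig = [2:1,1,1]
  P = {1,7}:  v_{1} + v_{7} = v_{5} + v_{8} + v_{11}  →  sig = [2:1,1,1]
  P = {1,9}:  v_{1} + v_{9} = v_{0} + v_{3} + v_{8}  →  sig = [2:1,1,1]
  P = {1,10}:  v_{1} + v_{10} = v_{2} + v_{3} + v_{11}  →  sig = [2:1,1,1]
  P = {6,7}:  v_{6} + v_{7} = v_{4} + v_{9} + v_{10}  →  sig = [2:1,1,1]
  P = {6,11}:  v_{6} + v_{11} = v_{3} + v_{9} + v_{10}  →  sig = [2:1,1,1]
  P = {0,6}:  v_{0} + v_{6} = v_{3} + v_{5} + 2·v_{9} + v_{10}  →  sig = [2:1,1,1,2]
  P = {2,6}:  v_{2} + v_{6} = v_{3} + 2·v_{4} + v_{10}  →  sig = [2:1,1,2]
  P = {1,6}:  v_{1} + v_{6} = 2·v_{3} + v_{4}  →  sig = [2:1,2]
  P = {0,8,10}:  v_{0} + v_{8} + v_{10} = 0  →  sig = [3:]
  P = {5,8,10}:  v_{5} + v_{8} + v_{10} = v_{2}  →  sig = [3:1]
  P = {5,9,11}:  v_{5} + v_{9} + v_{11} = v_{0}  →  sig = [3:1]
  P = {5,6,8}:  v_{5} + v_{6} + v_{8} = v_{3} + 2·v_{4}  →  sig = [3:1,2]
  P = {3,4,9,10}:  v_{3} + v_{4} + v_{9} + v_{10} = v_{6}  →  sig = [4:1]
  P = {3,5,8,11}:  v_{3} + v_{5} + v_{8} + v_{11} = v_{1}  →  sig = [4:1]

Sorted signature multiset PRS(X):
{ [2:] ×2,  [2:1] ×2,  [2:1,1],  [2:1,1,1] ×6,  [2:1,1,1,2],  [2:1,1,2],  [2:1,2],  [3:],  [3:1] ×2,  [3:1,2],  [4:1] ×2 }


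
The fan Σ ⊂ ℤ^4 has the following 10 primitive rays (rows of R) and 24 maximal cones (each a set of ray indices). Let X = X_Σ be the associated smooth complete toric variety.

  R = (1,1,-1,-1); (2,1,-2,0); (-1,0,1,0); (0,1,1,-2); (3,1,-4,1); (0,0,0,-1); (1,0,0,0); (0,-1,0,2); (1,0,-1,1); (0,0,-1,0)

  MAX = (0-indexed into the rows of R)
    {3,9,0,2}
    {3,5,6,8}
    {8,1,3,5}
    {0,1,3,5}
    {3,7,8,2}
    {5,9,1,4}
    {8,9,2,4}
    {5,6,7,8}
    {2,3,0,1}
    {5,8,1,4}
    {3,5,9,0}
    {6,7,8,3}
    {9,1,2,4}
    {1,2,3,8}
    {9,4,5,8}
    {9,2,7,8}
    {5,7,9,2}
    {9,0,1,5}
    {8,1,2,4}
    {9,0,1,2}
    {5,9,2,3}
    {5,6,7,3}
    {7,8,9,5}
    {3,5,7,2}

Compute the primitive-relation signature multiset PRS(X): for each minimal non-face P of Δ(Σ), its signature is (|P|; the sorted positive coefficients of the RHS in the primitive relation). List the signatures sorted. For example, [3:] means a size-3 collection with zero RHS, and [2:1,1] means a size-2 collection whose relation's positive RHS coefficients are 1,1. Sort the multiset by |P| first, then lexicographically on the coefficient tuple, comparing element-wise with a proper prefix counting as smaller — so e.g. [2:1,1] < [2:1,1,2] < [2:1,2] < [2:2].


Δ(Σ) — 10 vertices, 20 min non-faces:

  P={0,7}:  v_{0} + v_{7} = v_{8}  so sig = [2:1]
  P={0,8}:  v_{0} + v_{8} = v_{1}  so sig = [2:1]
  P={2,6}:  v_{2} + v_{6} = v_{3} + v_{7}  so sig = [2:1,1]
  P={3,4}:  v_{3} + v_{4} = v_{0} + v_{1}  so sig = [2:1,1]
  P={6,9}:  v_{6} + v_{9} = v_{5} + v_{8}  so sig = [2:1,1]
  P={0,6}:  v_{0} + v_{6} = v_{3} + v_{5} + 2·v_{8}  so sig = [2:1,1,2]
  P={4,6}:  v_{4} + v_{6} = v_{1} + v_{5} + 2·v_{8}  so sig = [2:1,1,2]
  P={1,6}:  v_{1} + v_{6} = v_{3} + v_{5} + 3·v_{8}  so sig = [2:1,1,3]
  P={0,4}:  v_{0} + v_{4} = 2·v_{1} + v_{9}  so sig = [2:1,2]
  P={4,7}:  v_{4} + v_{7} = 3·v_{8} + v_{9}  so sig = [2:1,3]
  P={1,7}:  v_{1} + v_{7} = 2·v_{8}  so sig = [2:2]
  P={2,5,8}:  v_{2} + v_{5} + v_{8} = 0  so sig = [3:]
  P={3,7,9}:  v_{3} + v_{7} + v_{9} = 0  so sig = [3:]
  P={1,2,5}:  v_{1} + v_{2} + v_{5} = v_{0}  so sig = [3:1]
  P={1,8,9}:  v_{1} + v_{8} + v_{9} = v_{4}  so sig = [3:1]
  P={3,8,9}:  v_{3} + v_{8} + v_{9} = v_{0}  so sig = [3:1]
  P={0,2,5}:  v_{0} + v_{2} + v_{5} = v_{3} + v_{9}  so sig = [3:1,1]
  P={2,4,5}:  v_{2} + v_{4} + v_{5} = v_{1} + v_{9}  so sig = [3:1,1]
  P={1,3,9}:  v_{1} + v_{3} + v_{9} = 2·v_{0}  so sig = [3:2]
  P={3,5,7,8}:  v_{3} + v_{5} + v_{7} + v_{8} = v_{6}  so sig = [4:1]

Signatures (|P|; sorted positive RHS coefficients), sorted:
    |P|=2: 11 collections, coeffs (1), (1), (1,1), (1,1), (1,1), (1,1,2), (1,1,2), (1,1,3), (1,2), (1,3), (2)
    |P|=3: 8 collections, coeffs (), (), (1), (1), (1), (1,1), (1,1), (2)
    |P|=4: 1 collection, coeffs (1)
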